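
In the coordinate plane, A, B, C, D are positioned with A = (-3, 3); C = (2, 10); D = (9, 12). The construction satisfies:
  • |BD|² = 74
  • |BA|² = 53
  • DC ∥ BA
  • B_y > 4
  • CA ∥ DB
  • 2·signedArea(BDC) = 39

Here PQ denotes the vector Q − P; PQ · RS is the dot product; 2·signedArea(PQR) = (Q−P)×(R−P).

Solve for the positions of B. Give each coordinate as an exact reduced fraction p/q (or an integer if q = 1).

1. B_x = 4  [DC ∥ BA ∩ CA ∥ DB]
2. B_y = 5  [DC ∥ BA ∩ CA ∥ DB]
   → B = (4, 5)

B = (4, 5)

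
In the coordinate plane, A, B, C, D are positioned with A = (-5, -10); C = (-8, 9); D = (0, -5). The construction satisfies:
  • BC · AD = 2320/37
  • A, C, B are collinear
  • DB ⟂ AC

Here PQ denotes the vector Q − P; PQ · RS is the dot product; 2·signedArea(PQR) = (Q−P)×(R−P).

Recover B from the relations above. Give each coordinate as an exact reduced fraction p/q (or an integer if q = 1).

1. B_x = -209/37  [A, C, B are collinear ∩ DB ⟂ AC]
2. B_y = -218/37  [A, C, B are collinear ∩ DB ⟂ AC]
   → B = (-209/37, -218/37)

B = (-209/37, -218/37)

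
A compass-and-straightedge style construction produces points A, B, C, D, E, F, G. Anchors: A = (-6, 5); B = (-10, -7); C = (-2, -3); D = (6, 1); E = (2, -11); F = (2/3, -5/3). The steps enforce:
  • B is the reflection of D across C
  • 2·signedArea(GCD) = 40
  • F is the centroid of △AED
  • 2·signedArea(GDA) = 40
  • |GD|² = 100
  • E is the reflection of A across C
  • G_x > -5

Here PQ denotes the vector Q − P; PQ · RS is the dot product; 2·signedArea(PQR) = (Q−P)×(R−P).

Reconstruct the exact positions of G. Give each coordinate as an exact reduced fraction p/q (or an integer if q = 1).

G = (-4, 1)

1. G_x = -4  [2·signedArea(GCD) = 40 ∩ 2·signedArea(GDA) = 40]
2. G_y = 1  [2·signedArea(GCD) = 40 ∩ 2·signedArea(GDA) = 40]
   → G = (-4, 1)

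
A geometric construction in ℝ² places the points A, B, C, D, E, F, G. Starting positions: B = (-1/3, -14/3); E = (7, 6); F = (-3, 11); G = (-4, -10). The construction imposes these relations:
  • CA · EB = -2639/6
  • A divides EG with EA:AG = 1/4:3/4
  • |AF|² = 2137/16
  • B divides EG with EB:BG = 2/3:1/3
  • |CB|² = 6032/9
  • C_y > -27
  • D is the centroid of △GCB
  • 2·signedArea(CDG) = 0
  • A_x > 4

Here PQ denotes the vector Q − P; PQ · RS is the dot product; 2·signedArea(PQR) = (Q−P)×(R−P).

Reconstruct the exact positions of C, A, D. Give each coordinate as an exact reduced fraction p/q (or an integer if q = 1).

1. A_x = 17/4  [A divides EG with EA:AG = 1/4:3/4]
2. A_y = 2  [A divides EG with EA:AG = 1/4:3/4]
   → A = (17/4, 2)
3. C_x = -15  [line 22/3·x + 32/3·y + 1162/3 = 0 ∩ |CB|² = 6032/9]
4. C_y = -26  [line 22/3·x + 32/3·y + 1162/3 = 0 ∩ |CB|² = 6032/9]
   → C = (-15, -26)
5. D_x = -58/9  [2·signedArea(CDG) = 0 ∩ D is the centroid of △GCB]
6. D_y = -122/9  [2·signedArea(CDG) = 0 ∩ D is the centroid of △GCB]
   → D = (-58/9, -122/9)

A = (17/4, 2)
C = (-15, -26)
D = (-58/9, -122/9)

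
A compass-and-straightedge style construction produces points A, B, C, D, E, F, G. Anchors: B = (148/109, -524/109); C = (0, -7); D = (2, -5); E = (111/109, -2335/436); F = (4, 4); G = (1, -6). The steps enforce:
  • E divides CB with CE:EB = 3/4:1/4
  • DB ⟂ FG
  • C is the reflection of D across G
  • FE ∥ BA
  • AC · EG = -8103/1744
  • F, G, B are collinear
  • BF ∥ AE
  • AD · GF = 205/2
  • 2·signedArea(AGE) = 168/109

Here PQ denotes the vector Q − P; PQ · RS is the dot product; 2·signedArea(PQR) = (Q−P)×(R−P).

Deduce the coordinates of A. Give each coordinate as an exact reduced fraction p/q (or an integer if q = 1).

A = (-177/109, -6175/436)

1. A_x = -177/109  [BF ∥ AE ∩ FE ∥ BA]
2. A_y = -6175/436  [BF ∥ AE ∩ FE ∥ BA]
   → A = (-177/109, -6175/436)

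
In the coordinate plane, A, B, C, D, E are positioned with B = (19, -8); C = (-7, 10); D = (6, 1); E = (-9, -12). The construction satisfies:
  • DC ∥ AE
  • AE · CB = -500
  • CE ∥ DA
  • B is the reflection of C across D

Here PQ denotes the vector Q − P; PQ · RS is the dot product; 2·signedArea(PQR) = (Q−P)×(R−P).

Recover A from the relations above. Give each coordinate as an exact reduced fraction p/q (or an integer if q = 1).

1. A_x = 4  [DC ∥ AE ∩ CE ∥ DA]
2. A_y = -21  [DC ∥ AE ∩ CE ∥ DA]
   → A = (4, -21)

A = (4, -21)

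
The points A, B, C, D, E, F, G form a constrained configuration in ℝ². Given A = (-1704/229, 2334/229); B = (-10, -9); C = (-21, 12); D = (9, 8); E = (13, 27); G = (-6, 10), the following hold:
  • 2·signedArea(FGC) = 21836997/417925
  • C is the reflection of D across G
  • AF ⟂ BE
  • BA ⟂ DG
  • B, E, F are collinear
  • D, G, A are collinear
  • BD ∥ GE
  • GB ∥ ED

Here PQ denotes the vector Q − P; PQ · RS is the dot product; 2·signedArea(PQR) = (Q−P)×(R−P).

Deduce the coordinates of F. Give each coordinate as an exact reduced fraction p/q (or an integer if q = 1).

1. F_x = -230196/417925  [B, E, F are collinear ∩ AF ⟂ BE]
2. F_y = 2419803/417925  [B, E, F are collinear ∩ AF ⟂ BE]
   → F = (-230196/417925, 2419803/417925)

F = (-230196/417925, 2419803/417925)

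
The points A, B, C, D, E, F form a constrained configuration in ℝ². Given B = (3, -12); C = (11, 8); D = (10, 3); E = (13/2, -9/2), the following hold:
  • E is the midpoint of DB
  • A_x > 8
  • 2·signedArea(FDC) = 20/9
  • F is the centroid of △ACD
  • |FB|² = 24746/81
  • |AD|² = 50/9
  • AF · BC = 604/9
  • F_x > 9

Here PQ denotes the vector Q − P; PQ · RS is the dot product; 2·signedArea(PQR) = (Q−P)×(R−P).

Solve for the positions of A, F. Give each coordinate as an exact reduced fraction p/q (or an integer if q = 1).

A = (25/3, 4/3)
F = (88/9, 37/9)

1. F_x = 88/9  [line -5·x + 1·y + 403/9 = 0 ∩ |FB|² = 24746/81]
2. F_y = 37/9  [line -5·x + 1·y + 403/9 = 0 ∩ |FB|² = 24746/81]
   → F = (88/9, 37/9)
3. A_x = 25/3  [AF · BC = 604/9 ∩ F is the centroid of △ACD]
4. A_y = 4/3  [AF · BC = 604/9 ∩ F is the centroid of △ACD]
   → A = (25/3, 4/3)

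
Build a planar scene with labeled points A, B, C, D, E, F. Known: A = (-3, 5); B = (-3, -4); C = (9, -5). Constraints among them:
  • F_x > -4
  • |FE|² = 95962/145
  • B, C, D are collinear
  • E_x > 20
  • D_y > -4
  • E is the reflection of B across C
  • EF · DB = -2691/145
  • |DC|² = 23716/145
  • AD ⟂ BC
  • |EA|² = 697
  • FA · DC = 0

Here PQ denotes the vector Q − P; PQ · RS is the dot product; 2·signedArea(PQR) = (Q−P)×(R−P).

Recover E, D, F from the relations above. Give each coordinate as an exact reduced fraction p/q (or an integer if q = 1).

1. E_x = 21  [E is the reflection of B across C]
2. E_y = -6  [E is the reflection of B across C]
   → E = (21, -6)
3. D_x = -543/145  [B, C, D are collinear ∩ AD ⟂ BC]
4. D_y = -571/145  [B, C, D are collinear ∩ AD ⟂ BC]
   → D = (-543/145, -571/145)
5. F_x = -462/145  [line -1848/145·x + 154/145·y + -6314/145 = 0 ∩ |FE|² = 95962/145]
6. F_y = 401/145  [line -1848/145·x + 154/145·y + -6314/145 = 0 ∩ |FE|² = 95962/145]
   → F = (-462/145, 401/145)

D = (-543/145, -571/145)
E = (21, -6)
F = (-462/145, 401/145)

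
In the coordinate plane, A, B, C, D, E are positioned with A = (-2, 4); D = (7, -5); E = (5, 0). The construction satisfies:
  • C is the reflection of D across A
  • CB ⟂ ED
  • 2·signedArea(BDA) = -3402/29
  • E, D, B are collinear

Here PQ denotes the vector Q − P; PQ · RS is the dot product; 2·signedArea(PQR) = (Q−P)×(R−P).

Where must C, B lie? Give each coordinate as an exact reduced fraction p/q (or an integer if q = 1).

1. C_x = -11  [C is the reflection of D across A]
2. C_y = 13  [C is the reflection of D across A]
   → C = (-11, 13)
3. B_x = -49/29  [E, D, B are collinear ∩ CB ⟂ ED]
4. B_y = 485/29  [E, D, B are collinear ∩ CB ⟂ ED]
   → B = (-49/29, 485/29)

B = (-49/29, 485/29)
C = (-11, 13)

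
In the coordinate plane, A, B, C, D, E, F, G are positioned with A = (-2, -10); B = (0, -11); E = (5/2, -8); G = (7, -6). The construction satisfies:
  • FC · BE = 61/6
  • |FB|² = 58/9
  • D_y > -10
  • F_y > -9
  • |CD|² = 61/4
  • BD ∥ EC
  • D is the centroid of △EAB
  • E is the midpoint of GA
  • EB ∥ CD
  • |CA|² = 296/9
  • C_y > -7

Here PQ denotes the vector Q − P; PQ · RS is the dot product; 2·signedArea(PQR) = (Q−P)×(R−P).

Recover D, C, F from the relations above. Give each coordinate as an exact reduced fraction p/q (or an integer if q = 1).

C = (8/3, -20/3)
D = (1/6, -29/3)
F = (1, -26/3)

1. D_x = 1/6  [D is the centroid of △EAB]
2. D_y = -29/3  [D is the centroid of △EAB]
   → D = (1/6, -29/3)
3. C_x = 8/3  [EB ∥ CD ∩ BD ∥ EC]
4. C_y = -20/3  [EB ∥ CD ∩ BD ∥ EC]
   → C = (8/3, -20/3)
5. F_x = 1  [line -5/2·x + -3·y + -47/2 = 0 ∩ |FB|² = 58/9]
6. F_y = -26/3  [line -5/2·x + -3·y + -47/2 = 0 ∩ |FB|² = 58/9]
   → F = (1, -26/3)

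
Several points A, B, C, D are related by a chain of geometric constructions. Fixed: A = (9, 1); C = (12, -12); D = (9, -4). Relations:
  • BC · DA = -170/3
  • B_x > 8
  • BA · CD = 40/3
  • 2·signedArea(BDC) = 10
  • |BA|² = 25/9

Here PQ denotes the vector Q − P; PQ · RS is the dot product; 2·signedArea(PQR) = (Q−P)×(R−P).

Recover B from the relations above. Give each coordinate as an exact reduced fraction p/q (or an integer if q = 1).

B = (9, -2/3)

1. B_x = 9  [BC · DA = -170/3 ∩ BA · CD = 40/3]
2. B_y = -2/3  [BC · DA = -170/3 ∩ BA · CD = 40/3]
   → B = (9, -2/3)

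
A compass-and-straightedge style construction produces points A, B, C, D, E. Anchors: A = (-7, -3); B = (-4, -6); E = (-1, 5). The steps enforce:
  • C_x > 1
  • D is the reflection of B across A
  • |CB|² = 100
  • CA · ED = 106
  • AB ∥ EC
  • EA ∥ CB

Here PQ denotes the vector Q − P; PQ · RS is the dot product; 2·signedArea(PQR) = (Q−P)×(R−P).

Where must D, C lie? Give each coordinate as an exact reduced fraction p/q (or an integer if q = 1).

C = (2, 2)
D = (-10, 0)

1. D_x = -10  [D is the reflection of B across A]
2. D_y = 0  [D is the reflection of B across A]
   → D = (-10, 0)
3. C_x = 2  [EA ∥ CB ∩ AB ∥ EC]
4. C_y = 2  [EA ∥ CB ∩ AB ∥ EC]
   → C = (2, 2)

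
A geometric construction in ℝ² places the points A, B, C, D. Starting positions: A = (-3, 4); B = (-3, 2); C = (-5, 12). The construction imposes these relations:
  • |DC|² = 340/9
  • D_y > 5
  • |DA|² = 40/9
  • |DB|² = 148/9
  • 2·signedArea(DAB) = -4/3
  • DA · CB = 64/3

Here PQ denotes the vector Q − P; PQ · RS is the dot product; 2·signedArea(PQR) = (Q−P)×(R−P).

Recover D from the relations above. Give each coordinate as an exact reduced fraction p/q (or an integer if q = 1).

1. D_x = -11/3  [2·signedArea(DAB) = -4/3 ∩ DA · CB = 64/3]
2. D_y = 6  [2·signedArea(DAB) = -4/3 ∩ DA · CB = 64/3]
   → D = (-11/3, 6)

D = (-11/3, 6)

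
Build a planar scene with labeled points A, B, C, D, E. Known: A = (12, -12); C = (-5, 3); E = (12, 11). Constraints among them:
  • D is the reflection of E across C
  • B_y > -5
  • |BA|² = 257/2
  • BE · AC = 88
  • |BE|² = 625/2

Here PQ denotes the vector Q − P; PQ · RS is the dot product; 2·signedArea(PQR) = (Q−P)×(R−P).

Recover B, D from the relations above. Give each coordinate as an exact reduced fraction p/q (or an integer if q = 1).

B = (7/2, -9/2)
D = (-22, -5)

1. B_x = 7/2  [line 17·x + -15·y + -127 = 0 ∩ |BA|² = 257/2]
2. B_y = -9/2  [line 17·x + -15·y + -127 = 0 ∩ |BA|² = 257/2]
   → B = (7/2, -9/2)
3. D_x = -22  [D is the reflection of E across C]
4. D_y = -5  [D is the reflection of E across C]
   → D = (-22, -5)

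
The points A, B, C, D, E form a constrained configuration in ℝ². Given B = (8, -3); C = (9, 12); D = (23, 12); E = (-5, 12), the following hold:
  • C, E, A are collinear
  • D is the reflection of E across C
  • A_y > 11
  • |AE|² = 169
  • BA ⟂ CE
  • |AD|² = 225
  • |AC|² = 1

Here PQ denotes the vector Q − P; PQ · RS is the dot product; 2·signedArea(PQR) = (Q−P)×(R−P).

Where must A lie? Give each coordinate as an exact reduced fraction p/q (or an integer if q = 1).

1. A_x = 8  [C, E, A are collinear ∩ BA ⟂ CE]
2. A_y = 12  [C, E, A are collinear ∩ BA ⟂ CE]
   → A = (8, 12)

A = (8, 12)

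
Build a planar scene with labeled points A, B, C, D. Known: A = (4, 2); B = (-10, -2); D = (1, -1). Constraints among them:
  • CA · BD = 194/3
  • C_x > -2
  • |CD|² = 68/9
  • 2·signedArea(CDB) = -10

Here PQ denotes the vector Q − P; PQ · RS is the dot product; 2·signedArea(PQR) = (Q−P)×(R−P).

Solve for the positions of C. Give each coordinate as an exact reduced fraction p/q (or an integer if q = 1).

C = (-5/3, -1/3)

1. C_x = -5/3  [2·signedArea(CDB) = -10 ∩ CA · BD = 194/3]
2. C_y = -1/3  [2·signedArea(CDB) = -10 ∩ CA · BD = 194/3]
   → C = (-5/3, -1/3)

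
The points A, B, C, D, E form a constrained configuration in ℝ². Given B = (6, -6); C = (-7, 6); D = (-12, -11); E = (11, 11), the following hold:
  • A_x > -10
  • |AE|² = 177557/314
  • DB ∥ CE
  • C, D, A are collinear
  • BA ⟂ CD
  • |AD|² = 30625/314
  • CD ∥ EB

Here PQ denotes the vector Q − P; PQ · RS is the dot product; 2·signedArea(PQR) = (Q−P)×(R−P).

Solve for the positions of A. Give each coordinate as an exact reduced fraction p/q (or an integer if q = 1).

1. A_x = -2893/314  [C, D, A are collinear ∩ BA ⟂ CD]
2. A_y = -479/314  [C, D, A are collinear ∩ BA ⟂ CD]
   → A = (-2893/314, -479/314)

A = (-2893/314, -479/314)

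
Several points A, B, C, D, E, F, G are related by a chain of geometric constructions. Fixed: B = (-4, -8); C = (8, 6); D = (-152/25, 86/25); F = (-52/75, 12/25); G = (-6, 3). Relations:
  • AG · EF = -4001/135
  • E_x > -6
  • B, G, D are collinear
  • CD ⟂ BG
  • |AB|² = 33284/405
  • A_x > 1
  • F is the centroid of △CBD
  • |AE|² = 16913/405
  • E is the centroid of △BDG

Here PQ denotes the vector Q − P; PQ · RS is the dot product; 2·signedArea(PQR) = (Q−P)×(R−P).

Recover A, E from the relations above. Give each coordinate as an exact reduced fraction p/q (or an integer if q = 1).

A = (248/225, -38/75)
E = (-134/25, -13/25)

1. E_x = -134/25  [E is the centroid of △BDG]
2. E_y = -13/25  [E is the centroid of △BDG]
   → E = (-134/25, -13/25)
3. A_x = 248/225  [line -14/3·x + -1·y + 626/135 = 0 ∩ |AE|² = 16913/405]
4. A_y = -38/75  [line -14/3·x + -1·y + 626/135 = 0 ∩ |AE|² = 16913/405]
   → A = (248/225, -38/75)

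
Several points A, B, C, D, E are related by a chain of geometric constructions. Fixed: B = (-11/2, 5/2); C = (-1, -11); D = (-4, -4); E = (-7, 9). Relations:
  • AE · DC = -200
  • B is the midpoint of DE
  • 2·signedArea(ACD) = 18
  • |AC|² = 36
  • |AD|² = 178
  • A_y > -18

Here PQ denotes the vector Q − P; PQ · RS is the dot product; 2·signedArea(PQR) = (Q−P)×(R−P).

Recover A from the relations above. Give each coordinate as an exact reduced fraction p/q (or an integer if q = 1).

1. A_x = -1  [AE · DC = -200 ∩ 2·signedArea(ACD) = 18]
2. A_y = -17  [AE · DC = -200 ∩ 2·signedArea(ACD) = 18]
   → A = (-1, -17)

A = (-1, -17)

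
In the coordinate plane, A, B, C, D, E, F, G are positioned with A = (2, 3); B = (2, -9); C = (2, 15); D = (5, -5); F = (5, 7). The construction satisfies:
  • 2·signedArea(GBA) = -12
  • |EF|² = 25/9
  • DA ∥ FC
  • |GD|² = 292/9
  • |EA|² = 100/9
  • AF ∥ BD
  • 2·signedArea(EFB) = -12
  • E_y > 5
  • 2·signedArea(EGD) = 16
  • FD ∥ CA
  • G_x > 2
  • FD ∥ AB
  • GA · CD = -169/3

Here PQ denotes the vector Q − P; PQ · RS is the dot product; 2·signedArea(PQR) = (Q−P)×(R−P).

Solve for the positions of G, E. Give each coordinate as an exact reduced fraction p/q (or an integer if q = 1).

1. G_x = 3  [2·signedArea(GBA) = -12 ∩ GA · CD = -169/3]
2. G_y = 1/3  [2·signedArea(GBA) = -12 ∩ GA · CD = -169/3]
   → G = (3, 1/3)
3. E_x = 4  [2·signedArea(EGD) = 16 ∩ 2·signedArea(EFB) = -12]
4. E_y = 17/3  [2·signedArea(EGD) = 16 ∩ 2·signedArea(EFB) = -12]
   → E = (4, 17/3)

E = (4, 17/3)
G = (3, 1/3)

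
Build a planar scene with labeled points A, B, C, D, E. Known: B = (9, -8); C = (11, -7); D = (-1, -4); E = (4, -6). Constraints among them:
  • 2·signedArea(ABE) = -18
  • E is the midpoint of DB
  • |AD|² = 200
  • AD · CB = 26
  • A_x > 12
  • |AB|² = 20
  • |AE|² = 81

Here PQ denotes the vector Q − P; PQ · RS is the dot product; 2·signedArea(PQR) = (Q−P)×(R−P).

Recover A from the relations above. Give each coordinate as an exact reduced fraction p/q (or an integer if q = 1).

1. A_x = 13  [2·signedArea(ABE) = -18 ∩ AD · CB = 26]
2. A_y = -6  [2·signedArea(ABE) = -18 ∩ AD · CB = 26]
   → A = (13, -6)

A = (13, -6)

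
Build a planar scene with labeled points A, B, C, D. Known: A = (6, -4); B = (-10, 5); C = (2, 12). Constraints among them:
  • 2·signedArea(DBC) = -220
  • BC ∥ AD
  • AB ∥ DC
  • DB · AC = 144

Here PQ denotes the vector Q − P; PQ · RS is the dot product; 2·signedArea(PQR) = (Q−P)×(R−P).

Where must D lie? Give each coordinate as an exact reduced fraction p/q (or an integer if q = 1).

1. D_x = 18  [AB ∥ DC ∩ BC ∥ AD]
2. D_y = 3  [AB ∥ DC ∩ BC ∥ AD]
   → D = (18, 3)

D = (18, 3)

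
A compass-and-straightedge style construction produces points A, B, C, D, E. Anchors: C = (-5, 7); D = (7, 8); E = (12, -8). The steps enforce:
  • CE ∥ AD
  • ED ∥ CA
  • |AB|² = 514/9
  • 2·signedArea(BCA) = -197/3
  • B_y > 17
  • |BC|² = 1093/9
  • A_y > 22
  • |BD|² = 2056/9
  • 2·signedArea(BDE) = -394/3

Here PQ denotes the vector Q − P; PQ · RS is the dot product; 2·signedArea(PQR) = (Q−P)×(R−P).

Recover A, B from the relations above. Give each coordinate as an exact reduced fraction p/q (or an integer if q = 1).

A = (-10, 23)
B = (-13/3, 18)

1. A_x = -10  [CE ∥ AD ∩ ED ∥ CA]
2. A_y = 23  [CE ∥ AD ∩ ED ∥ CA]
   → A = (-10, 23)
3. B_x = -13/3  [line 16·x + 5·y + -62/3 = 0 ∩ |BC|² = 1093/9]
4. B_y = 18  [line 16·x + 5·y + -62/3 = 0 ∩ |BC|² = 1093/9]
   → B = (-13/3, 18)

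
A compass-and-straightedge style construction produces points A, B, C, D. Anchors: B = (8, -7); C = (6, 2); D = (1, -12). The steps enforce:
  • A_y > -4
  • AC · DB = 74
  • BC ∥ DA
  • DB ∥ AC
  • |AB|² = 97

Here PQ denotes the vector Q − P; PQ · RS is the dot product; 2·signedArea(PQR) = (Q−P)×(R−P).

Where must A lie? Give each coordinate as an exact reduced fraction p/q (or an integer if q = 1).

1. A_x = -1  [DB ∥ AC ∩ BC ∥ DA]
2. A_y = -3  [DB ∥ AC ∩ BC ∥ DA]
   → A = (-1, -3)

A = (-1, -3)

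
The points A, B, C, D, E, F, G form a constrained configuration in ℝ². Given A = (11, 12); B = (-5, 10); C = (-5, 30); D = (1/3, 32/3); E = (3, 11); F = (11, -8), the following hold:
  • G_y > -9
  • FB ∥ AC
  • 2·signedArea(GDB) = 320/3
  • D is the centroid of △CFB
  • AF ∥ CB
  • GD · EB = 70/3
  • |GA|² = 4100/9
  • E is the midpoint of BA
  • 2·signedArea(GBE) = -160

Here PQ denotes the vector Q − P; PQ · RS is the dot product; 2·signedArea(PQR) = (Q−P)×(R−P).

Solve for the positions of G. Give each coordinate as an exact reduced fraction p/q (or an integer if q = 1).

G = (17/3, -26/3)

1. G_x = 17/3  [GD · EB = 70/3 ∩ 2·signedArea(GDB) = 320/3]
2. G_y = -26/3  [GD · EB = 70/3 ∩ 2·signedArea(GDB) = 320/3]
   → G = (17/3, -26/3)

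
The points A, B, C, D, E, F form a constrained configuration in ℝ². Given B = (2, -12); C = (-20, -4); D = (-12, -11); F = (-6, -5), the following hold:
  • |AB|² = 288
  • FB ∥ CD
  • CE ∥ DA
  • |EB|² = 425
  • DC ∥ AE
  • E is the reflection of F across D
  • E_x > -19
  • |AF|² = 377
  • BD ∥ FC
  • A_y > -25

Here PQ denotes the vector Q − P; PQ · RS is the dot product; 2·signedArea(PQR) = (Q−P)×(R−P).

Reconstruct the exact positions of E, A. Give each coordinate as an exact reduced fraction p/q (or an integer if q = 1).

A = (-10, -24)
E = (-18, -17)

1. E_x = -18  [E is the reflection of F across D]
2. E_y = -17  [E is the reflection of F across D]
   → E = (-18, -17)
3. A_x = -10  [DC ∥ AE ∩ CE ∥ DA]
4. A_y = -24  [DC ∥ AE ∩ CE ∥ DA]
   → A = (-10, -24)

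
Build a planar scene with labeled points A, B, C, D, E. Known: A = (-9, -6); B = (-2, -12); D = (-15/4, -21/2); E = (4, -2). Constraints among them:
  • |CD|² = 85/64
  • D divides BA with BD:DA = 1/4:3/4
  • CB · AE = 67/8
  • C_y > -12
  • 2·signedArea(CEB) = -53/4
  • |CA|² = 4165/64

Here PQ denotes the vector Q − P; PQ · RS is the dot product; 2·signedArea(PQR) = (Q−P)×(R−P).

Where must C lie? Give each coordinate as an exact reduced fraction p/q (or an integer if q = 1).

C = (-23/8, -45/4)

1. C_x = -23/8  [CB · AE = 67/8 ∩ 2·signedArea(CEB) = -53/4]
2. C_y = -45/4  [CB · AE = 67/8 ∩ 2·signedArea(CEB) = -53/4]
   → C = (-23/8, -45/4)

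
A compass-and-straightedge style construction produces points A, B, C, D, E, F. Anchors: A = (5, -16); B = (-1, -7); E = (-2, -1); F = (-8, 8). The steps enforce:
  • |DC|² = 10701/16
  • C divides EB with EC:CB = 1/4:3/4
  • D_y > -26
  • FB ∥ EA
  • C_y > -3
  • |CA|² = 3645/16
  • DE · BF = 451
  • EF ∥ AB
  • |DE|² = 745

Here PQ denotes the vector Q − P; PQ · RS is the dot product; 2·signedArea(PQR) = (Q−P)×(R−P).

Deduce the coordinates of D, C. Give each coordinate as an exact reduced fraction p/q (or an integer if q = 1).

1. D_x = 11  [line 7·x + -15·y + -452 = 0 ∩ |DE|² = 745]
2. D_y = -25  [line 7·x + -15·y + -452 = 0 ∩ |DE|² = 745]
   → D = (11, -25)
3. C_x = -7/4  [C divides EB with EC:CB = 1/4:3/4]
4. C_y = -5/2  [C divides EB with EC:CB = 1/4:3/4]
   → C = (-7/4, -5/2)

C = (-7/4, -5/2)
D = (11, -25)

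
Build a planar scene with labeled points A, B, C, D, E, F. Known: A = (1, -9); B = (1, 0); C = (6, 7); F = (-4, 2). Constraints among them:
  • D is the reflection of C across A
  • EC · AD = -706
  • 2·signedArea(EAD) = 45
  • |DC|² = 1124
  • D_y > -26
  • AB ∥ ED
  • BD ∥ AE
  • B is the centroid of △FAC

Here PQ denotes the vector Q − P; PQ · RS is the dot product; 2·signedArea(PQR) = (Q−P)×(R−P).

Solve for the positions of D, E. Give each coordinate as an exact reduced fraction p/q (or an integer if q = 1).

D = (-4, -25)
E = (-4, -34)

1. D_x = -4  [D is the reflection of C across A]
2. D_y = -25  [D is the reflection of C across A]
   → D = (-4, -25)
3. E_x = -4  [AB ∥ ED ∩ BD ∥ AE]
4. E_y = -34  [AB ∥ ED ∩ BD ∥ AE]
   → E = (-4, -34)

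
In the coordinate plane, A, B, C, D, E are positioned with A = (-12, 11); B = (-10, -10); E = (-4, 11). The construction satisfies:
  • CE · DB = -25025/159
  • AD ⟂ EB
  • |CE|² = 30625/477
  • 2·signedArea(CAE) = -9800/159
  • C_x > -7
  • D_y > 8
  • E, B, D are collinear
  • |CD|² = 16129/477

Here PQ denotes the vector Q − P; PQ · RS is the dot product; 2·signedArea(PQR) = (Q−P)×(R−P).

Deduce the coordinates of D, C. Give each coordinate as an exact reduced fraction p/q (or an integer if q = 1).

1. D_x = -244/53  [E, B, D are collinear ∩ AD ⟂ EB]
2. D_y = 471/53  [E, B, D are collinear ∩ AD ⟂ EB]
   → D = (-244/53, 471/53)
3. C_x = -986/159  [2·signedArea(CAE) = -9800/159 ∩ CE · DB = -25025/159]
4. C_y = 524/159  [2·signedArea(CAE) = -9800/159 ∩ CE · DB = -25025/159]
   → C = (-986/159, 524/159)

C = (-986/159, 524/159)
D = (-244/53, 471/53)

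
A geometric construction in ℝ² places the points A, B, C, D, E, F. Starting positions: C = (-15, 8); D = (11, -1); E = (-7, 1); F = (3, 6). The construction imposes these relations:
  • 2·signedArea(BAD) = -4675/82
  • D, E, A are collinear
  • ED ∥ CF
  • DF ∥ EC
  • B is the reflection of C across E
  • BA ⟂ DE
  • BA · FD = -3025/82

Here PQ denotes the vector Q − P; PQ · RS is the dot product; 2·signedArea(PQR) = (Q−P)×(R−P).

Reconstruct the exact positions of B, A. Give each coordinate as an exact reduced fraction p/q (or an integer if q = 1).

1. B_x = 1  [B is the reflection of C across E]
2. B_y = -6  [B is the reflection of C across E]
   → B = (1, -6)
3. A_x = 137/82  [D, E, A are collinear ∩ BA ⟂ DE]
4. A_y = 3/82  [D, E, A are collinear ∩ BA ⟂ DE]
   → A = (137/82, 3/82)

A = (137/82, 3/82)
B = (1, -6)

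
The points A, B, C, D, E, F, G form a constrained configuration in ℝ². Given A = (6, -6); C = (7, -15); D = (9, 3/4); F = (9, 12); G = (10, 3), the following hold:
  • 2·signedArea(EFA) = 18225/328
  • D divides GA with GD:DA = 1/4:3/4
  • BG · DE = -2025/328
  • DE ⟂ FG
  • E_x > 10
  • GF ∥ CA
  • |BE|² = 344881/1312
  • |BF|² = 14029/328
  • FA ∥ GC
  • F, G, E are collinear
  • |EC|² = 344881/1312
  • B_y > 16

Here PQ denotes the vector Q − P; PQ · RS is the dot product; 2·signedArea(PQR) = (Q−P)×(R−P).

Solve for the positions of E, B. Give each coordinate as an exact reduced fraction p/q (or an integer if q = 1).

B = (2209/164, 2751/164)
E = (3357/328, 291/328)

1. E_x = 3357/328  [F, G, E are collinear ∩ DE ⟂ FG]
2. E_y = 291/328  [F, G, E are collinear ∩ DE ⟂ FG]
   → E = (3357/328, 291/328)
3. B_x = 2209/164  [line -405/328·x + -45/328·y + 3105/164 = 0 ∩ |BE|² = 344881/1312]
4. B_y = 2751/164  [line -405/328·x + -45/328·y + 3105/164 = 0 ∩ |BE|² = 344881/1312]
   → B = (2209/164, 2751/164)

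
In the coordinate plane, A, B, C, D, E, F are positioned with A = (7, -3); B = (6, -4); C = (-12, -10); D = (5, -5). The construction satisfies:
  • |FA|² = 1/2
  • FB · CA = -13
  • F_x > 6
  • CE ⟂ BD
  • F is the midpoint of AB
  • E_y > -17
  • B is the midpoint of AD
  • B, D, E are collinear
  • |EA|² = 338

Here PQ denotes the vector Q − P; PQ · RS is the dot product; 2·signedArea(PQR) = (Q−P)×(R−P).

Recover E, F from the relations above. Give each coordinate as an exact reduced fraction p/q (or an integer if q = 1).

1. E_x = -6  [B, D, E are collinear ∩ CE ⟂ BD]
2. E_y = -16  [B, D, E are collinear ∩ CE ⟂ BD]
   → E = (-6, -16)
3. F_x = 13/2  [F is the midpoint of AB]
4. F_y = -7/2  [F is the midpoint of AB]
   → F = (13/2, -7/2)

E = (-6, -16)
F = (13/2, -7/2)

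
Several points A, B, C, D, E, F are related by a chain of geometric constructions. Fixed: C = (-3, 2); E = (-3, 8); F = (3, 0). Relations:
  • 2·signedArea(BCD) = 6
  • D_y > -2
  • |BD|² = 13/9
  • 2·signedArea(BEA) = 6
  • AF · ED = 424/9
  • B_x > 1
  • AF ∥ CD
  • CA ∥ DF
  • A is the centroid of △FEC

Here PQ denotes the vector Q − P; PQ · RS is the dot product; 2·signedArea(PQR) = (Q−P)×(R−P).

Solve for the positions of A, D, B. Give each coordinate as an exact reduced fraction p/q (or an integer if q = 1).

A = (-1, 10/3)
B = (2, -2/3)
D = (1, -4/3)

1. A_x = -1  [A is the centroid of △FEC]
2. A_y = 10/3  [A is the centroid of △FEC]
   → A = (-1, 10/3)
3. D_x = 1  [CA ∥ DF ∩ AF ∥ CD]
4. D_y = -4/3  [CA ∥ DF ∩ AF ∥ CD]
   → D = (1, -4/3)
5. B_x = 2  [2·signedArea(BCD) = 6 ∩ 2·signedArea(BEA) = 6]
6. B_y = -2/3  [2·signedArea(BCD) = 6 ∩ 2·signedArea(BEA) = 6]
   → B = (2, -2/3)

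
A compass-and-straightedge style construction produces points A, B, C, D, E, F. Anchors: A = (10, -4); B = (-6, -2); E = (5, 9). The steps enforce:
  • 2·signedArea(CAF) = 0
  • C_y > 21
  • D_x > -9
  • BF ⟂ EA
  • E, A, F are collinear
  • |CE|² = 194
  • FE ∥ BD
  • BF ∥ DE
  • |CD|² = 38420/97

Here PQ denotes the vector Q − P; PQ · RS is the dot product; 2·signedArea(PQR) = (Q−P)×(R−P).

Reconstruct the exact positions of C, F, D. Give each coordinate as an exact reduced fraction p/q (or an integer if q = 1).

1. F_x = 705/97  [E, A, F are collinear ∩ BF ⟂ EA]
2. F_y = 301/97  [E, A, F are collinear ∩ BF ⟂ EA]
   → F = (705/97, 301/97)
3. D_x = -802/97  [BF ∥ DE ∩ FE ∥ BD]
4. D_y = 378/97  [BF ∥ DE ∩ FE ∥ BD]
   → D = (-802/97, 378/97)
5. C_x = 0  [line -689/97·x + -265/97·y + 5830/97 = 0 ∩ |CD|² = 38420/97]
6. C_y = 22  [line -689/97·x + -265/97·y + 5830/97 = 0 ∩ |CD|² = 38420/97]
   → C = (0, 22)

C = (0, 22)
D = (-802/97, 378/97)
F = (705/97, 301/97)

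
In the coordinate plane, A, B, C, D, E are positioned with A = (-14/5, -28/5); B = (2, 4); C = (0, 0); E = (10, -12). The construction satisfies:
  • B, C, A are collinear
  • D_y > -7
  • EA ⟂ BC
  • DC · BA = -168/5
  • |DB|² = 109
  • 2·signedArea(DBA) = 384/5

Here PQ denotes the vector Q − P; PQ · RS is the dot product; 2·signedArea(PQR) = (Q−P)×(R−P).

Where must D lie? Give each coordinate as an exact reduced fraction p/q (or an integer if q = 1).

1. D_x = 5  [2·signedArea(DBA) = 384/5 ∩ DC · BA = -168/5]
2. D_y = -6  [2·signedArea(DBA) = 384/5 ∩ DC · BA = -168/5]
   → D = (5, -6)

D = (5, -6)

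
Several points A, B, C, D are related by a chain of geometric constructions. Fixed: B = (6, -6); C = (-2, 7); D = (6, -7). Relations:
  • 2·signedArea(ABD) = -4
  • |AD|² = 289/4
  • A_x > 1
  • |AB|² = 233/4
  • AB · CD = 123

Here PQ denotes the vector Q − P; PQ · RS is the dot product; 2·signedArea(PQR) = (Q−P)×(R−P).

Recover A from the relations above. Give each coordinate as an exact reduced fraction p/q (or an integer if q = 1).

1. A_x = 2  [AB · CD = 123 ∩ 2·signedArea(ABD) = -4]
2. A_y = 1/2  [AB · CD = 123 ∩ 2·signedArea(ABD) = -4]
   → A = (2, 1/2)

A = (2, 1/2)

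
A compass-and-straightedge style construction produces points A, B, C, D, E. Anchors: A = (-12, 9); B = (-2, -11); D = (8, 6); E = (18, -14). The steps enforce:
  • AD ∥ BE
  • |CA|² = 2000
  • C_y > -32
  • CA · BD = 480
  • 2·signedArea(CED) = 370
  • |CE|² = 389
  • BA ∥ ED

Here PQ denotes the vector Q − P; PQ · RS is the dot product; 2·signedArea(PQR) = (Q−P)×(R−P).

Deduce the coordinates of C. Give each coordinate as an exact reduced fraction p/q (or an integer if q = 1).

1. C_x = 8  [CA · BD = 480 ∩ 2·signedArea(CED) = 370]
2. C_y = -31  [CA · BD = 480 ∩ 2·signedArea(CED) = 370]
   → C = (8, -31)

C = (8, -31)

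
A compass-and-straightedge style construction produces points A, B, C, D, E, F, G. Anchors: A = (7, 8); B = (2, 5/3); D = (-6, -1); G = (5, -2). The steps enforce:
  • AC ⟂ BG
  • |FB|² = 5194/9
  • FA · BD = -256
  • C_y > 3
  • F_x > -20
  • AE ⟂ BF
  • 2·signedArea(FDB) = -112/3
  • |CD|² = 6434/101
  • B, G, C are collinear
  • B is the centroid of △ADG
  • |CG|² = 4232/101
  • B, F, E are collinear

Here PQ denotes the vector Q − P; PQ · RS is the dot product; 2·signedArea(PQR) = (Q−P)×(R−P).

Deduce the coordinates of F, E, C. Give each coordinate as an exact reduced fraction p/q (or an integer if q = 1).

C = (91/101, 304/101)
E = (451/53, 280/53)
F = (-19, -10)

1. F_x = -19  [2·signedArea(FDB) = -112/3 ∩ FA · BD = -256]
2. F_y = -10  [2·signedArea(FDB) = -112/3 ∩ FA · BD = -256]
   → F = (-19, -10)
3. E_x = 451/53  [B, F, E are collinear ∩ AE ⟂ BF]
4. E_y = 280/53  [B, F, E are collinear ∩ AE ⟂ BF]
   → E = (451/53, 280/53)
5. C_x = 91/101  [B, G, C are collinear ∩ AC ⟂ BG]
6. C_y = 304/101  [B, G, C are collinear ∩ AC ⟂ BG]
   → C = (91/101, 304/101)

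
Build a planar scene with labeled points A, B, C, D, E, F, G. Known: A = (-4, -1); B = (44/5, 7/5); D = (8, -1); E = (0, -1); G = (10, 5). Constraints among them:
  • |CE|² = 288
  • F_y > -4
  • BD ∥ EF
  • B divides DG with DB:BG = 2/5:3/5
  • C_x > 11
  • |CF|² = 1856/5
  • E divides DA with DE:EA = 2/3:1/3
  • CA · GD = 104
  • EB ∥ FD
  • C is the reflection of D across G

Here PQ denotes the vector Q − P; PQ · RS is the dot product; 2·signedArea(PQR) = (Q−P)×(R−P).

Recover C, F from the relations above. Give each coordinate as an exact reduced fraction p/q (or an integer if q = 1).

1. C_x = 12  [C is the reflection of D across G]
2. C_y = 11  [C is the reflection of D across G]
   → C = (12, 11)
3. F_x = -4/5  [EB ∥ FD ∩ BD ∥ EF]
4. F_y = -17/5  [EB ∥ FD ∩ BD ∥ EF]
   → F = (-4/5, -17/5)

C = (12, 11)
F = (-4/5, -17/5)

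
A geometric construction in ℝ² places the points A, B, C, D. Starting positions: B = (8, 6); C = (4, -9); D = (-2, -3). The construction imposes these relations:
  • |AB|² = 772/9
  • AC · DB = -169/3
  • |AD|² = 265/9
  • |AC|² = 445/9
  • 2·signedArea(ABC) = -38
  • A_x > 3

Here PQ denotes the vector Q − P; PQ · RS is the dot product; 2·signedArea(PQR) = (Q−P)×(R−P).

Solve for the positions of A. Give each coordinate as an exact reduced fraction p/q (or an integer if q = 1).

1. A_x = 10/3  [2·signedArea(ABC) = -38 ∩ AC · DB = -169/3]
2. A_y = -2  [2·signedArea(ABC) = -38 ∩ AC · DB = -169/3]
   → A = (10/3, -2)

A = (10/3, -2)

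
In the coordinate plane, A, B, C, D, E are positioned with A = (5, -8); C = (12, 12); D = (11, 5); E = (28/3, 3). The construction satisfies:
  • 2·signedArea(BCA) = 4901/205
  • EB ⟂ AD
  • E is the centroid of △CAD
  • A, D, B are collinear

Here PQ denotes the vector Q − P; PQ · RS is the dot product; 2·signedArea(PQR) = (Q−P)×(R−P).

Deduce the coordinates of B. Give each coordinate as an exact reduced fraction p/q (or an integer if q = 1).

B = (2039/205, 557/205)

1. B_x = 2039/205  [A, D, B are collinear ∩ EB ⟂ AD]
2. B_y = 557/205  [A, D, B are collinear ∩ EB ⟂ AD]
   → B = (2039/205, 557/205)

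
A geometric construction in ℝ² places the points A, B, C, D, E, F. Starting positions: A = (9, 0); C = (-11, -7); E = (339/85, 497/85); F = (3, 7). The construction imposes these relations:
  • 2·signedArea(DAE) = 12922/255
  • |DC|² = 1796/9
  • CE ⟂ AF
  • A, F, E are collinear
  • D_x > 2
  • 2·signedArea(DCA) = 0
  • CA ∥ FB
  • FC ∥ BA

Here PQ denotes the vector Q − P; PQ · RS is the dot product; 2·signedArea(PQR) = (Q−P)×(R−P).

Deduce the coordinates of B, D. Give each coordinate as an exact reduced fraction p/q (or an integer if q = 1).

B = (23, 14)
D = (7/3, -7/3)

1. B_x = 23  [FC ∥ BA ∩ CA ∥ FB]
2. B_y = 14  [FC ∥ BA ∩ CA ∥ FB]
   → B = (23, 14)
3. D_x = 7/3  [2·signedArea(DCA) = 0 ∩ 2·signedArea(DAE) = 12922/255]
4. D_y = -7/3  [2·signedArea(DCA) = 0 ∩ 2·signedArea(DAE) = 12922/255]
   → D = (7/3, -7/3)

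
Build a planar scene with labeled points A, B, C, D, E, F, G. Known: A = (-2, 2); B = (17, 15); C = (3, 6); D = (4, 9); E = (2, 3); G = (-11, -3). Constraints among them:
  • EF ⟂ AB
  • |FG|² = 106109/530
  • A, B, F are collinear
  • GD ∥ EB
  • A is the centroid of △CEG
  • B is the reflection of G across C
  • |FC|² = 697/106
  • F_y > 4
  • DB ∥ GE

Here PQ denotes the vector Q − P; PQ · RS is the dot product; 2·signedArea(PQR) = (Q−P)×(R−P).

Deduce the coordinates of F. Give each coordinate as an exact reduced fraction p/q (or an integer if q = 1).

1. F_x = 631/530  [A, B, F are collinear ∩ EF ⟂ AB]
2. F_y = 2217/530  [A, B, F are collinear ∩ EF ⟂ AB]
   → F = (631/530, 2217/530)

F = (631/530, 2217/530)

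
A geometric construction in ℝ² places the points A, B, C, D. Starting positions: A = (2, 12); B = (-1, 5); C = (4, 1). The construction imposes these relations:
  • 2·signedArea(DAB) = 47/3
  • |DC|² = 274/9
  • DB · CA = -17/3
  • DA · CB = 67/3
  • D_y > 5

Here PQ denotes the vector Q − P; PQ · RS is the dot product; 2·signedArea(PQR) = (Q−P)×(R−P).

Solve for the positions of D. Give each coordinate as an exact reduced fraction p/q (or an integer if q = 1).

1. D_x = 5/3  [2·signedArea(DAB) = 47/3 ∩ DA · CB = 67/3]
2. D_y = 6  [2·signedArea(DAB) = 47/3 ∩ DA · CB = 67/3]
   → D = (5/3, 6)

D = (5/3, 6)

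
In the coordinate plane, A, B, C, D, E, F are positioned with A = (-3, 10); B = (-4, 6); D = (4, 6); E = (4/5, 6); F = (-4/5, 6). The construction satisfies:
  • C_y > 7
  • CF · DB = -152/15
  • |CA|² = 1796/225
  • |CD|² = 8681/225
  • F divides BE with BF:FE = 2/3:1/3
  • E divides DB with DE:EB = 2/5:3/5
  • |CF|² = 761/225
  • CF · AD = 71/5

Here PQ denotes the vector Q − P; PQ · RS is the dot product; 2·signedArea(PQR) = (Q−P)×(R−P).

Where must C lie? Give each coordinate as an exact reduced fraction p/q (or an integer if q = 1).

C = (-31/15, 22/3)

1. C_x = -31/15  [CF · DB = -152/15 ∩ CF · AD = 71/5]
2. C_y = 22/3  [CF · DB = -152/15 ∩ CF · AD = 71/5]
   → C = (-31/15, 22/3)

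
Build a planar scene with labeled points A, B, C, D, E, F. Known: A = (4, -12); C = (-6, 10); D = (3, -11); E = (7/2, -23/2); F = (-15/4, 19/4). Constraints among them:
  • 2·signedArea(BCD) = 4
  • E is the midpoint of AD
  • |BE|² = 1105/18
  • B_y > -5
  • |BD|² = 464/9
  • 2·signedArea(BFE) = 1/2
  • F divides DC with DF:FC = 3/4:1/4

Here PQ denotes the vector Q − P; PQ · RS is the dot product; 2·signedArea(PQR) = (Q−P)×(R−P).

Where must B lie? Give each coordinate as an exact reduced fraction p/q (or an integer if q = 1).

1. B_x = 1/3  [2·signedArea(BCD) = 4 ∩ 2·signedArea(BFE) = 1/2]
2. B_y = -13/3  [2·signedArea(BCD) = 4 ∩ 2·signedArea(BFE) = 1/2]
   → B = (1/3, -13/3)

B = (1/3, -13/3)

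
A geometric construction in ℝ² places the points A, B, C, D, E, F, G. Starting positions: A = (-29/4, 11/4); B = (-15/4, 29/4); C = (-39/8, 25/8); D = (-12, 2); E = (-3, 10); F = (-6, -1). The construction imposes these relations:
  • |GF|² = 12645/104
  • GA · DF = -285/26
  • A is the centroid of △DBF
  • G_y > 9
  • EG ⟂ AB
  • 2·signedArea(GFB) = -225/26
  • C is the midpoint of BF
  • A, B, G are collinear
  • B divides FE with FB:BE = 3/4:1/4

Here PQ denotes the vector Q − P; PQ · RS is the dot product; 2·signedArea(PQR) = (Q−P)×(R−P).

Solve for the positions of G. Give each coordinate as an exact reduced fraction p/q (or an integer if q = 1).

1. G_x = -111/52  [A, B, G are collinear ∩ EG ⟂ AB]
2. G_y = 485/52  [A, B, G are collinear ∩ EG ⟂ AB]
   → G = (-111/52, 485/52)

G = (-111/52, 485/52)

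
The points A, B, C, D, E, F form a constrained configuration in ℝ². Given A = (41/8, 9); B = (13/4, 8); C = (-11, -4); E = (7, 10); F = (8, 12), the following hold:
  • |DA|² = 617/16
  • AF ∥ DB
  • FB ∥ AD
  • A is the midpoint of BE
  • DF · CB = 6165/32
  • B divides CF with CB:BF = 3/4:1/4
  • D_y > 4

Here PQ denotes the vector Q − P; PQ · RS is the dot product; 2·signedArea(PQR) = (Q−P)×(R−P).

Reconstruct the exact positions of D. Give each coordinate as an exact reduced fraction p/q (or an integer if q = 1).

D = (3/8, 5)

1. D_x = 3/8  [AF ∥ DB ∩ FB ∥ AD]
2. D_y = 5  [AF ∥ DB ∩ FB ∥ AD]
   → D = (3/8, 5)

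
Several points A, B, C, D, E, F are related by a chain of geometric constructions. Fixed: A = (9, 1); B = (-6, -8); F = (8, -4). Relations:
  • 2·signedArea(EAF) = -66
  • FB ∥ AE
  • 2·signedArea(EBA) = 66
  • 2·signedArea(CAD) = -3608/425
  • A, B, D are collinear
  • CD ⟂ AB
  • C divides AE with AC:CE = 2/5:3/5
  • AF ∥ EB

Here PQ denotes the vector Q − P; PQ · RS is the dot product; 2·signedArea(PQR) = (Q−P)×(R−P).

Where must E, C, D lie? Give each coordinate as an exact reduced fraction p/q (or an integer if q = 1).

1. E_x = -5  [AF ∥ EB ∩ FB ∥ AE]
2. E_y = -3  [AF ∥ EB ∩ FB ∥ AE]
   → E = (-5, -3)
3. C_x = 17/5  [C divides AE with AC:CE = 2/5:3/5]
4. C_y = -3/5  [C divides AE with AC:CE = 2/5:3/5]
   → C = (17/5, -3/5)
5. D_x = 71/17  [A, B, D are collinear ∩ CD ⟂ AB]
6. D_y = -161/85  [A, B, D are collinear ∩ CD ⟂ AB]
   → D = (71/17, -161/85)

C = (17/5, -3/5)
D = (71/17, -161/85)
E = (-5, -3)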